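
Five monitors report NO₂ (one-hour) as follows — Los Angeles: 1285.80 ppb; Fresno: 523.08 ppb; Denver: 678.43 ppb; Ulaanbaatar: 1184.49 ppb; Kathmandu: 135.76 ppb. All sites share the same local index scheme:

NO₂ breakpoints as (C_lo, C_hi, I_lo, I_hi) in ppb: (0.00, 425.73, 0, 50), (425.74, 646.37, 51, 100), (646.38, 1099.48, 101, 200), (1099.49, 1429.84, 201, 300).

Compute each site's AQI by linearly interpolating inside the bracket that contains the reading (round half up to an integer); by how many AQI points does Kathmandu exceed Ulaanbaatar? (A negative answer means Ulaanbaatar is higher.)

Los Angeles 1285.80: bracket 1099.49–1429.84 → index 201–300; slope 99/330.35, offset 186.31.
AQI = 201 + 99/330.35·186.31 ≈ 256.83 ⇒ 257.
Fresno: row 425.74–646.37 (AQI 51–100). (100−51)·(523.08−425.74)/(646.37−425.74) + 51 = 49·97.34/220.63 + 51 ≈ 72.62 → 73.
Denver 678.43: bracket 646.38–1099.48 → index 101–200; slope 99/453.10, offset 32.05.
AQI = 101 + 99/453.10·32.05 ≈ 108.00 ⇒ 108.
Ulaanbaatar: 1184.49 lies in 1099.49–1429.84, so I_lo=201, I_hi=300, C_lo=1099.49, C_hi=1429.84.
(300−201)/(1429.84−1099.49) × (1184.49−1099.49) + 201 = 99/330.35 × 85.00 + 201 ≈ 226.47 → 226.
Kathmandu: 135.76 lies in 0.00–425.73, so I_lo=0, I_hi=50, C_lo=0.00, C_hi=425.73.
(50−0)/(425.73−0.00) × (135.76−0.00) + 0 = 50/425.73 × 135.76 + 0 ≈ 15.94 → 16.
AQIs: Los Angeles=257, Fresno=73, Denver=108, Ulaanbaatar=226, Kathmandu=16. Kathmandu (16) − Ulaanbaatar (226) = -210.

-210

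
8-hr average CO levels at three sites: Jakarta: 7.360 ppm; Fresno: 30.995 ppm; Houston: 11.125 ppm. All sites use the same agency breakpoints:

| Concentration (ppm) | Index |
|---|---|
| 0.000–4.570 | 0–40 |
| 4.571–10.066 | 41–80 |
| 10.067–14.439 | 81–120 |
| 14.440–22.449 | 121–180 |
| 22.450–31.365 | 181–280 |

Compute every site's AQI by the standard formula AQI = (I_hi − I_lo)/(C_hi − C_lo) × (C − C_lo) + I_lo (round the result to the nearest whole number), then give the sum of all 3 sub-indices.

427

Jakarta: 7.360 lies in 4.571–10.066, so I_lo=41, I_hi=80, C_lo=4.571, C_hi=10.066.
(80−41)/(10.066−4.571) × (7.360−4.571) + 41 = 39/5.495 × 2.789 + 41 ≈ 60.79 → 61.
Fresno 30.995: bracket 22.450–31.365 → index 181–280; slope 99/8.915, offset 8.545.
AQI = 181 + 99/8.915·8.545 ≈ 275.89 ⇒ 276.
Houston 11.125: bracket 10.067–14.439 → index 81–120; slope 39/4.372, offset 1.058.
AQI = 81 + 39/4.372·1.058 ≈ 90.44 ⇒ 90.
AQIs: Jakarta=61, Fresno=276, Houston=90. Sum = 61 + 276 + 90 = 427.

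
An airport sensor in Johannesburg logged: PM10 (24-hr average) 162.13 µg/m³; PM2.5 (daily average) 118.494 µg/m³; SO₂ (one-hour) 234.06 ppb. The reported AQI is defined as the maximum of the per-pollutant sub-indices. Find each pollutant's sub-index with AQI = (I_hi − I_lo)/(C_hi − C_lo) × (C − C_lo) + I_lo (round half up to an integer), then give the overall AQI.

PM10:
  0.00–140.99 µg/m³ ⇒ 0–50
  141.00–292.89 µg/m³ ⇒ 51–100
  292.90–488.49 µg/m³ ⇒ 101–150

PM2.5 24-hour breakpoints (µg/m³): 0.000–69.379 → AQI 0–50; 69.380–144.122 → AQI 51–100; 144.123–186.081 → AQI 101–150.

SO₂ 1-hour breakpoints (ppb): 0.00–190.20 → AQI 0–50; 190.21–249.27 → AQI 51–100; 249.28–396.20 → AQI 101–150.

87

PM10: 162.13 ∈ [141.00, 292.89] ↔ index [51, 100].
51 + (162.13−141.00)·(100−51)/(292.89−141.00) = 51 + 21.13·49/151.89 ≈ 57.82, so AQI = 58.
PM2.5: row 69.380–144.122 (AQI 51–100). (100−51)·(118.494−69.380)/(144.122−69.380) + 51 = 49·49.114/74.742 + 51 ≈ 83.20 → 83.
SO₂ 234.06: bracket 190.21–249.27 → index 51–100; slope 49/59.06, offset 43.85.
AQI = 51 + 49/59.06·43.85 ≈ 87.38 ⇒ 87.
Sub-indices: PM10→58, PM2.5→83, SO₂→87. Overall AQI = max = 87; dominant pollutant is SO₂.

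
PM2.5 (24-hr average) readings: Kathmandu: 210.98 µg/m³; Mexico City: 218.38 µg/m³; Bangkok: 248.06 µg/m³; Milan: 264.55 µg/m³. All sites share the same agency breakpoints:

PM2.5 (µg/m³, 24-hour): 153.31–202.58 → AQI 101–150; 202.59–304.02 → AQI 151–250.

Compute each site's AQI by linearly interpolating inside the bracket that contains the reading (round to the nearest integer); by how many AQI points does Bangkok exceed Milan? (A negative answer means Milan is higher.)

-16

Kathmandu: 210.98 lies in 202.59–304.02, so I_lo=151, I_hi=250, C_lo=202.59, C_hi=304.02.
(250−151)/(304.02−202.59) × (210.98−202.59) + 151 = 99/101.43 × 8.39 + 151 ≈ 159.19 → 159.
Mexico City 218.38: bracket 202.59–304.02 → index 151–250; slope 99/101.43, offset 15.79.
AQI = 151 + 99/101.43·15.79 ≈ 166.41 ⇒ 166.
Bangkok 248.06: bracket 202.59–304.02 → index 151–250; slope 99/101.43, offset 45.47.
AQI = 151 + 99/101.43·45.47 ≈ 195.38 ⇒ 195.
Milan: 264.55 ∈ [202.59, 304.02] ↔ index [151, 250].
151 + (264.55−202.59)·(250−151)/(304.02−202.59) = 151 + 61.96·99/101.43 ≈ 211.48, so AQI = 211.
AQIs: Kathmandu=159, Mexico City=166, Bangkok=195, Milan=211. Bangkok (195) − Milan (211) = -16.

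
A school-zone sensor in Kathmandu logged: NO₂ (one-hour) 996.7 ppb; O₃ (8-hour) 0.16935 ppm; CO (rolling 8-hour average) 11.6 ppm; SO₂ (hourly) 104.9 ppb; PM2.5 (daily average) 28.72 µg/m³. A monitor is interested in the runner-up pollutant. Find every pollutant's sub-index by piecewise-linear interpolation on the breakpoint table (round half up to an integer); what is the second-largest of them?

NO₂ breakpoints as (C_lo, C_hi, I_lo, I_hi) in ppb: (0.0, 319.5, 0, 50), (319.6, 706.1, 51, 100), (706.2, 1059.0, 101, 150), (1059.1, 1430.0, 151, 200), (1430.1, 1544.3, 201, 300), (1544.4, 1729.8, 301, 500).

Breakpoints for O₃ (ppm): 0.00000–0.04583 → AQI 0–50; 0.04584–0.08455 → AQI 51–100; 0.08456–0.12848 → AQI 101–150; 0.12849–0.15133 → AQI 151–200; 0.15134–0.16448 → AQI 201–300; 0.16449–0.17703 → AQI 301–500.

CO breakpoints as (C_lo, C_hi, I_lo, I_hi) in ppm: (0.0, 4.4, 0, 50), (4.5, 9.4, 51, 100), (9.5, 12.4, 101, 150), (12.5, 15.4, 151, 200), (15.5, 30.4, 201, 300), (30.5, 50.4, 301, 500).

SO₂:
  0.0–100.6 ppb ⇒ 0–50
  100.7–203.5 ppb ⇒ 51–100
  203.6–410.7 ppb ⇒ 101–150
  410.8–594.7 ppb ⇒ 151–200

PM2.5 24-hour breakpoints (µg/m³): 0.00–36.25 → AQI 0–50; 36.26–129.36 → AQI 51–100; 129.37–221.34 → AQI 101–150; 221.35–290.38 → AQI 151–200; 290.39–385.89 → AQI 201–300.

141

NO₂ 996.7: bracket 706.2–1059.0 → index 101–150; slope 49/352.8, offset 290.5.
AQI = 101 + 49/352.8·290.5 ≈ 141.35 ⇒ 141.
O₃: 0.16935 ∈ [0.16449, 0.17703] ↔ index [301, 500].
301 + (0.16935−0.16449)·(500−301)/(0.17703−0.16449) = 301 + 0.00486·199/0.01254 ≈ 378.12, so AQI = 378.
CO 11.6: bracket 9.5–12.4 → index 101–150; slope 49/2.9, offset 2.1.
AQI = 101 + 49/2.9·2.1 ≈ 136.48 ⇒ 136.
SO₂: 104.9 ∈ [100.7, 203.5] ↔ index [51, 100].
51 + (104.9−100.7)·(100−51)/(203.5−100.7) = 51 + 4.2·49/102.8 ≈ 53.00, so AQI = 53.
PM2.5: 28.72 lies in 0.00–36.25, so I_lo=0, I_hi=50, C_lo=0.00, C_hi=36.25.
(50−0)/(36.25−0.00) × (28.72−0.00) + 0 = 50/36.25 × 28.72 + 0 ≈ 39.61 → 40.
Sub-indices: NO₂→141, O₃→378, CO→136, SO₂→53, PM2.5→40. Ranked high→low: 378, 141, 136, 53, 40. Second-highest sub-index = 141.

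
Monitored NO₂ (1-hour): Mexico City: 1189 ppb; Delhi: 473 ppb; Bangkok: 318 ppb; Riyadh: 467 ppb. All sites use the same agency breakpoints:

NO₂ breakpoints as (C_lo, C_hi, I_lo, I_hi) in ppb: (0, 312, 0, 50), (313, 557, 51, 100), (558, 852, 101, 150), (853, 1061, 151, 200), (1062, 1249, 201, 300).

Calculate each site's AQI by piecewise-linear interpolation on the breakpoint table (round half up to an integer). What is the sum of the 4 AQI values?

Mexico City: 1189 ∈ [1062, 1249] ↔ index [201, 300].
201 + (1189−1062)·(300−201)/(1249−1062) = 201 + 127·99/187 ≈ 268.24, so AQI = 268.
Delhi 473: bracket 313–557 → index 51–100; slope 49/244, offset 160.
AQI = 51 + 49/244·160 ≈ 83.13 ⇒ 83.
Bangkok: 318 ∈ [313, 557] ↔ index [51, 100].
51 + (318−313)·(100−51)/(557−313) = 51 + 5·49/244 ≈ 52.00, so AQI = 52.
Riyadh 467: bracket 313–557 → index 51–100; slope 49/244, offset 154.
AQI = 51 + 49/244·154 ≈ 81.93 ⇒ 82.
AQIs: Mexico City=268, Delhi=83, Bangkok=52, Riyadh=82. Sum = 268 + 83 + 52 + 82 = 485.

485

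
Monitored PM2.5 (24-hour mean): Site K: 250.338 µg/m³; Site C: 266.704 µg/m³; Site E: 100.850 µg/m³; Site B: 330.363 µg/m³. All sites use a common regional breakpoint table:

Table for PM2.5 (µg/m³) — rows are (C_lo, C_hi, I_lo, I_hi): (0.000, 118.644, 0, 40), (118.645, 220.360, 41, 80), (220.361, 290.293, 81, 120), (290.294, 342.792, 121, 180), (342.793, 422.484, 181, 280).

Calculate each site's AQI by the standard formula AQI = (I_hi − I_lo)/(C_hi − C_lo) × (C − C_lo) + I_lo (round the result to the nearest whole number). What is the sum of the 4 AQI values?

Site K 250.338: bracket 220.361–290.293 → index 81–120; slope 39/69.932, offset 29.977.
AQI = 81 + 39/69.932·29.977 ≈ 97.72 ⇒ 98.
Site C 266.704: bracket 220.361–290.293 → index 81–120; slope 39/69.932, offset 46.343.
AQI = 81 + 39/69.932·46.343 ≈ 106.84 ⇒ 107.
Site E 100.850: bracket 0.000–118.644 → index 0–40; slope 40/118.644, offset 100.850.
AQI = 0 + 40/118.644·100.850 ≈ 34.00 ⇒ 34.
Site B: 330.363 lies in 290.294–342.792, so I_lo=121, I_hi=180, C_lo=290.294, C_hi=342.792.
(180−121)/(342.792−290.294) × (330.363−290.294) + 121 = 59/52.498 × 40.069 + 121 ≈ 166.03 → 166.
AQIs: Site K=98, Site C=107, Site E=34, Site B=166. Sum = 98 + 107 + 34 + 166 = 405.

405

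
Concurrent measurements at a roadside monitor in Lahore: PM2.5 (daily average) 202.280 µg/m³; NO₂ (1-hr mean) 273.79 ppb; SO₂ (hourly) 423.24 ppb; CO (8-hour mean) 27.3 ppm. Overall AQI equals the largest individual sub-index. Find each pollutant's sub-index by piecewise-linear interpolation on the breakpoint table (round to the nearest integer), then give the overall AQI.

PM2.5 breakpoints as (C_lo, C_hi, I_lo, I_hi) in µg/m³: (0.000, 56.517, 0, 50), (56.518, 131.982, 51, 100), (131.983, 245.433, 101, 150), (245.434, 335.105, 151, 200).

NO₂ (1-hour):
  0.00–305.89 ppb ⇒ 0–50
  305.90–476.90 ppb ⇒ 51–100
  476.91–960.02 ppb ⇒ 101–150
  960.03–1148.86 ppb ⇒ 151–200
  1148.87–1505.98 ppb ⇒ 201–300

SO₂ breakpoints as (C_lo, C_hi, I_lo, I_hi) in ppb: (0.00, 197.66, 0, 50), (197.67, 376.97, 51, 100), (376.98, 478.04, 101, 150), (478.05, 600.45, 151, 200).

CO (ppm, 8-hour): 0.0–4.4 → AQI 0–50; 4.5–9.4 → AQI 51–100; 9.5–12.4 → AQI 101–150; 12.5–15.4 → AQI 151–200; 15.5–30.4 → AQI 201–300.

PM2.5: row 131.983–245.433 (AQI 101–150). (150−101)·(202.280−131.983)/(245.433−131.983) + 101 = 49·70.297/113.450 + 101 ≈ 131.36 → 131.
NO₂ 273.79: bracket 0.00–305.89 → index 0–50; slope 50/305.89, offset 273.79.
AQI = 0 + 50/305.89·273.79 ≈ 44.75 ⇒ 45.
SO₂: 423.24 lies in 376.98–478.04, so I_lo=101, I_hi=150, C_lo=376.98, C_hi=478.04.
(150−101)/(478.04−376.98) × (423.24−376.98) + 101 = 49/101.06 × 46.26 + 101 ≈ 123.43 → 123.
CO: 27.3 lies in 15.5–30.4, so I_lo=201, I_hi=300, C_lo=15.5, C_hi=30.4.
(300−201)/(30.4−15.5) × (27.3−15.5) + 201 = 99/14.9 × 11.8 + 201 ≈ 279.40 → 279.
Sub-indices: PM2.5→131, NO₂→45, SO₂→123, CO→279. Overall AQI = max = 279; dominant pollutant is CO.

279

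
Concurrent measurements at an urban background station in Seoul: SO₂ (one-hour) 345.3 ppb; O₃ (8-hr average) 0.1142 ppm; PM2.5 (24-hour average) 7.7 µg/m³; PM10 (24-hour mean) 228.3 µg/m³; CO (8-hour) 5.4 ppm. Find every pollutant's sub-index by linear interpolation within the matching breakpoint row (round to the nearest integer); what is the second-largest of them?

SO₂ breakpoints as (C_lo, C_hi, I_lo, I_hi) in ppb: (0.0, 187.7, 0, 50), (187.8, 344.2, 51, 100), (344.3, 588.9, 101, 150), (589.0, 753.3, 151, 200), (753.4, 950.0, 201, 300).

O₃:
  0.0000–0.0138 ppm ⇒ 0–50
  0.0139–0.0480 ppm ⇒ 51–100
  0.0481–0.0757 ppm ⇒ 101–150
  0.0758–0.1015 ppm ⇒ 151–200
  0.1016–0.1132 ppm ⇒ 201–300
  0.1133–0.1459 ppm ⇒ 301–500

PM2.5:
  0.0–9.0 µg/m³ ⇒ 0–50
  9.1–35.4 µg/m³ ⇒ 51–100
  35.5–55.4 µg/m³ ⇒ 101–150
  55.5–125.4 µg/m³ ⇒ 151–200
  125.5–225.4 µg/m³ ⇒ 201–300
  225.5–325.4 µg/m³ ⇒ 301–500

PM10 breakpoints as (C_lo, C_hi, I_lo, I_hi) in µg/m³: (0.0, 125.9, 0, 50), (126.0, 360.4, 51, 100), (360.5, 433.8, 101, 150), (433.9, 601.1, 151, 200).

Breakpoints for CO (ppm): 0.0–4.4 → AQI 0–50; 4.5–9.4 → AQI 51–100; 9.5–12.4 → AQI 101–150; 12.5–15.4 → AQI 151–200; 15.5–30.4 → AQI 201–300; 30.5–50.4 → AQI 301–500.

101

SO₂ 345.3: bracket 344.3–588.9 → index 101–150; slope 49/244.6, offset 1.0.
AQI = 101 + 49/244.6·1.0 ≈ 101.20 ⇒ 101.
O₃: 0.1142 lies in 0.1133–0.1459, so I_lo=301, I_hi=500, C_lo=0.1133, C_hi=0.1459.
(500−301)/(0.1459−0.1133) × (0.1142−0.1133) + 301 = 199/0.0326 × 0.0009 + 301 ≈ 306.49 → 306.
PM2.5 7.7: bracket 0.0–9.0 → index 0–50; slope 50/9.0, offset 7.7.
AQI = 0 + 50/9.0·7.7 ≈ 42.78 ⇒ 43.
PM10: row 126.0–360.4 (AQI 51–100). (100−51)·(228.3−126.0)/(360.4−126.0) + 51 = 49·102.3/234.4 + 51 ≈ 72.39 → 72.
CO 5.4: bracket 4.5–9.4 → index 51–100; slope 49/4.9, offset 0.9.
AQI = 51 + 49/4.9·0.9 ≈ 60.00 ⇒ 60.
Sub-indices: SO₂→101, O₃→306, PM2.5→43, PM10→72, CO→60. Ranked high→low: 306, 101, 72, 60, 43. Second-highest sub-index = 101.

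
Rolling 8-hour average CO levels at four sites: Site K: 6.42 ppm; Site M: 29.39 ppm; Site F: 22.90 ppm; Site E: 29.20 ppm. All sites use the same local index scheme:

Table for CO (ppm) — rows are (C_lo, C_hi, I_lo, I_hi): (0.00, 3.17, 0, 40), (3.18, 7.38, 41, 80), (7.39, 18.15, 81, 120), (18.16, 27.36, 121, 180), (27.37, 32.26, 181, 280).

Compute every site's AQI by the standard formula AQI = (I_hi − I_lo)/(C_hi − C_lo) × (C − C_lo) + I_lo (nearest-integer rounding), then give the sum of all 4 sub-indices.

662

Site K: 6.42 lies in 3.18–7.38, so I_lo=41, I_hi=80, C_lo=3.18, C_hi=7.38.
(80−41)/(7.38−3.18) × (6.42−3.18) + 41 = 39/4.20 × 3.24 + 41 ≈ 71.09 → 71.
Site M: row 27.37–32.26 (AQI 181–280). (280−181)·(29.39−27.37)/(32.26−27.37) + 181 = 99·2.02/4.89 + 181 ≈ 221.90 → 222.
Site F: row 18.16–27.36 (AQI 121–180). (180−121)·(22.90−18.16)/(27.36−18.16) + 121 = 59·4.74/9.20 + 121 ≈ 151.40 → 151.
Site E: row 27.37–32.26 (AQI 181–280). (280−181)·(29.20−27.37)/(32.26−27.37) + 181 = 99·1.83/4.89 + 181 ≈ 218.05 → 218.
AQIs: Site K=71, Site M=222, Site F=151, Site E=218. Sum = 71 + 222 + 151 + 218 = 662.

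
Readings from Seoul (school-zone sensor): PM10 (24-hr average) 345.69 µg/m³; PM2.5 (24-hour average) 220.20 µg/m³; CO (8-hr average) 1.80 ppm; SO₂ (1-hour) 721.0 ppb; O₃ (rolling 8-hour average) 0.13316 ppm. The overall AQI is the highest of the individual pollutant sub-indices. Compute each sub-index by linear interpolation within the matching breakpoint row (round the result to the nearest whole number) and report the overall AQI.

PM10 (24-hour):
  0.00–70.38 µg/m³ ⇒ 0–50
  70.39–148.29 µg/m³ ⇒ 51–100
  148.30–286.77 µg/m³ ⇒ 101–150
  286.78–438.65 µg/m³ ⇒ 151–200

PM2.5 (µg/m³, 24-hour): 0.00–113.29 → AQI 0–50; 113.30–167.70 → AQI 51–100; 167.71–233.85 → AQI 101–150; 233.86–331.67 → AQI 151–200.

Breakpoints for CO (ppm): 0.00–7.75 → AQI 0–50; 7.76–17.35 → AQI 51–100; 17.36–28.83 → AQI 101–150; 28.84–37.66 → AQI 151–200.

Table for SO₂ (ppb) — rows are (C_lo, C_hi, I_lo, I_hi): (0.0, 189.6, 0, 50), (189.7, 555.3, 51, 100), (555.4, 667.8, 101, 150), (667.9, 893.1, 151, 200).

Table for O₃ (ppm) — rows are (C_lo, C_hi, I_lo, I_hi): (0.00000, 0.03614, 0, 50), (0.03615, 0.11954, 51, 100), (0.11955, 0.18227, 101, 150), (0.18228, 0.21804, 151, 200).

170

PM10: row 286.78–438.65 (AQI 151–200). (200−151)·(345.69−286.78)/(438.65−286.78) + 151 = 49·58.91/151.87 + 151 ≈ 170.01 → 170.
PM2.5 220.20: bracket 167.71–233.85 → index 101–150; slope 49/66.14, offset 52.49.
AQI = 101 + 49/66.14·52.49 ≈ 139.89 ⇒ 140.
CO: 1.80 lies in 0.00–7.75, so I_lo=0, I_hi=50, C_lo=0.00, C_hi=7.75.
(50−0)/(7.75−0.00) × (1.80−0.00) + 0 = 50/7.75 × 1.80 + 0 ≈ 11.61 → 12.
SO₂: 721.0 lies in 667.9–893.1, so I_lo=151, I_hi=200, C_lo=667.9, C_hi=893.1.
(200−151)/(893.1−667.9) × (721.0−667.9) + 151 = 49/225.2 × 53.1 + 151 ≈ 162.55 → 163.
O₃: 0.13316 lies in 0.11955–0.18227, so I_lo=101, I_hi=150, C_lo=0.11955, C_hi=0.18227.
(150−101)/(0.18227−0.11955) × (0.13316−0.11955) + 101 = 49/0.06272 × 0.01361 + 101 ≈ 111.63 → 112.
Sub-indices: PM10→170, PM2.5→140, CO→12, SO₂→163, O₃→112. Overall AQI = max = 170; dominant pollutant is PM10.
AQI 170: Unhealthy.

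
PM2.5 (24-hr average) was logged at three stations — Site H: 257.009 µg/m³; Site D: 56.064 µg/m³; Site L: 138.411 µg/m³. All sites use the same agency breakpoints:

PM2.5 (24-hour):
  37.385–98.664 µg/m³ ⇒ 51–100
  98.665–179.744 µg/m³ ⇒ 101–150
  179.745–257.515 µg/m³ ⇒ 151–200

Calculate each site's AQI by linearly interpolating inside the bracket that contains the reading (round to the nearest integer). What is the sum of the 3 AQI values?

Site H: 257.009 ∈ [179.745, 257.515] ↔ index [151, 200].
151 + (257.009−179.745)·(200−151)/(257.515−179.745) = 151 + 77.264·49/77.770 ≈ 199.68, so AQI = 200.
Site D 56.064: bracket 37.385–98.664 → index 51–100; slope 49/61.279, offset 18.679.
AQI = 51 + 49/61.279·18.679 ≈ 65.94 ⇒ 66.
Site L: row 98.665–179.744 (AQI 101–150). (150−101)·(138.411−98.665)/(179.744−98.665) + 101 = 49·39.746/81.079 + 101 ≈ 125.02 → 125.
AQIs: Site H=200, Site D=66, Site L=125. Sum = 200 + 66 + 125 = 391.

391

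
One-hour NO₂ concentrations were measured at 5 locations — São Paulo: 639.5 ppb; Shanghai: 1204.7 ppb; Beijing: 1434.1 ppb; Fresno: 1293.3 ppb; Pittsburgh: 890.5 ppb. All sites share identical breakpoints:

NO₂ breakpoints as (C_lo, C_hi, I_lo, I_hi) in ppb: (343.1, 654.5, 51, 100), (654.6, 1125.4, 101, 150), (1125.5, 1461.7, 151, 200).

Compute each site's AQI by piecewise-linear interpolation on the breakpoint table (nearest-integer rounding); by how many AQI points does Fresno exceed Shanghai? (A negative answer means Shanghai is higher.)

São Paulo: row 343.1–654.5 (AQI 51–100). (100−51)·(639.5−343.1)/(654.5−343.1) + 51 = 49·296.4/311.4 + 51 ≈ 97.64 → 98.
Shanghai: 1204.7 lies in 1125.5–1461.7, so I_lo=151, I_hi=200, C_lo=1125.5, C_hi=1461.7.
(200−151)/(1461.7−1125.5) × (1204.7−1125.5) + 151 = 49/336.2 × 79.2 + 151 ≈ 162.54 → 163.
Beijing 1434.1: bracket 1125.5–1461.7 → index 151–200; slope 49/336.2, offset 308.6.
AQI = 151 + 49/336.2·308.6 ≈ 195.98 ⇒ 196.
Fresno 1293.3: bracket 1125.5–1461.7 → index 151–200; slope 49/336.2, offset 167.8.
AQI = 151 + 49/336.2·167.8 ≈ 175.46 ⇒ 175.
Pittsburgh 890.5: bracket 654.6–1125.4 → index 101–150; slope 49/470.8, offset 235.9.
AQI = 101 + 49/470.8·235.9 ≈ 125.55 ⇒ 126.
AQIs: São Paulo=98, Shanghai=163, Beijing=196, Fresno=175, Pittsburgh=126. Fresno (175) − Shanghai (163) = 12.

12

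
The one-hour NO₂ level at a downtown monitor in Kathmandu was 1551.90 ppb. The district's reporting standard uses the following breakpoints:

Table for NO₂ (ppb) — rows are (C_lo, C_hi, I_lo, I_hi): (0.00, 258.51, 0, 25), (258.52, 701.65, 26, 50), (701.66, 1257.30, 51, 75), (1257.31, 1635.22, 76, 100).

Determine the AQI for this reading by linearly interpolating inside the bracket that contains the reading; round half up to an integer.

95

NO₂: row 1257.31–1635.22 (AQI 76–100). (100−76)·(1551.90−1257.31)/(1635.22−1257.31) + 76 = 24·294.59/377.91 + 76 ≈ 94.71 → 95.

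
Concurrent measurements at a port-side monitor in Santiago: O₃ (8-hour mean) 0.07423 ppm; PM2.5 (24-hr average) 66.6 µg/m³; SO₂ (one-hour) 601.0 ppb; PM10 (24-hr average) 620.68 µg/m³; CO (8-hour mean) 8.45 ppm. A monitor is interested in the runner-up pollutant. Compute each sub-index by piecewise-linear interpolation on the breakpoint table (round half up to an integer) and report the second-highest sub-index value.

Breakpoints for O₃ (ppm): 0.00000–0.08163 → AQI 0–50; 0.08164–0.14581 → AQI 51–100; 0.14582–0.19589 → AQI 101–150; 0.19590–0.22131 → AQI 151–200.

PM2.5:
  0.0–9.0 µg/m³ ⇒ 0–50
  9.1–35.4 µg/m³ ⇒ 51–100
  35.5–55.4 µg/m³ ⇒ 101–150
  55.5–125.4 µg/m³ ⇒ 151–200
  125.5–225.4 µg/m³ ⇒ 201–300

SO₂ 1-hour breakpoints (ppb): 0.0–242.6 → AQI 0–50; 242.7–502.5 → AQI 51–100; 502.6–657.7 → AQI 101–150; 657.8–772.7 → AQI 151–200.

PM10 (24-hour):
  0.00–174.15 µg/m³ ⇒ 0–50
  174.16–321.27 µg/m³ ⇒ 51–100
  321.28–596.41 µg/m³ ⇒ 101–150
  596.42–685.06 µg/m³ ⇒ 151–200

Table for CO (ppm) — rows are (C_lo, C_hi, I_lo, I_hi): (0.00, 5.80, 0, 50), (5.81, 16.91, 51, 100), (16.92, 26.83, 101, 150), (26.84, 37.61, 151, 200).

O₃: 0.07423 lies in 0.00000–0.08163, so I_lo=0, I_hi=50, C_lo=0.00000, C_hi=0.08163.
(50−0)/(0.08163−0.00000) × (0.07423−0.00000) + 0 = 50/0.08163 × 0.07423 + 0 ≈ 45.47 → 45.
PM2.5: 66.6 ∈ [55.5, 125.4] ↔ index [151, 200].
151 + (66.6−55.5)·(200−151)/(125.4−55.5) = 151 + 11.1·49/69.9 ≈ 158.78, so AQI = 159.
SO₂ 601.0: bracket 502.6–657.7 → index 101–150; slope 49/155.1, offset 98.4.
AQI = 101 + 49/155.1·98.4 ≈ 132.09 ⇒ 132.
PM10: 620.68 lies in 596.42–685.06, so I_lo=151, I_hi=200, C_lo=596.42, C_hi=685.06.
(200−151)/(685.06−596.42) × (620.68−596.42) + 151 = 49/88.64 × 24.26 + 151 ≈ 164.41 → 164.
CO 8.45: bracket 5.81–16.91 → index 51–100; slope 49/11.10, offset 2.64.
AQI = 51 + 49/11.10·2.64 ≈ 62.65 ⇒ 63.
Sub-indices: O₃→45, PM2.5→159, SO₂→132, PM10→164, CO→63. Ranked high→low: 164, 159, 132, 63, 45. Second-highest sub-index = 159.

159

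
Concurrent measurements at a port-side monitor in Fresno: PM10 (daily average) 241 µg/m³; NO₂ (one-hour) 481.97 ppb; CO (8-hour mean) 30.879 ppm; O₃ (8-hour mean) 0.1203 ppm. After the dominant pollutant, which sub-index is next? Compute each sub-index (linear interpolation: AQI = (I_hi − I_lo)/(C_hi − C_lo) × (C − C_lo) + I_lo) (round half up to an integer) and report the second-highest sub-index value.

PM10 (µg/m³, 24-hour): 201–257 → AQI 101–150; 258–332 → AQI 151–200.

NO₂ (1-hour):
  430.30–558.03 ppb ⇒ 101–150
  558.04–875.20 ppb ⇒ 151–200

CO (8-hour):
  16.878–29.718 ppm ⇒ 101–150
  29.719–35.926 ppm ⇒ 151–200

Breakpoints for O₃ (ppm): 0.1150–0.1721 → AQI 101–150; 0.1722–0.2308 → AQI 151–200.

136

PM10 241: bracket 201–257 → index 101–150; slope 49/56, offset 40.
AQI = 101 + 49/56·40 ≈ 136.00 ⇒ 136.
NO₂ 481.97: bracket 430.30–558.03 → index 101–150; slope 49/127.73, offset 51.67.
AQI = 101 + 49/127.73·51.67 ≈ 120.82 ⇒ 121.
CO: 30.879 lies in 29.719–35.926, so I_lo=151, I_hi=200, C_lo=29.719, C_hi=35.926.
(200−151)/(35.926−29.719) × (30.879−29.719) + 151 = 49/6.207 × 1.160 + 151 ≈ 160.16 → 160.
O₃: 0.1203 ∈ [0.1150, 0.1721] ↔ index [101, 150].
101 + (0.1203−0.1150)·(150−101)/(0.1721−0.1150) = 101 + 0.0053·49/0.0571 ≈ 105.55, so AQI = 106.
Sub-indices: PM10→136, NO₂→121, CO→160, O₃→106. Ranked high→low: 160, 136, 121, 106. Second-highest sub-index = 136.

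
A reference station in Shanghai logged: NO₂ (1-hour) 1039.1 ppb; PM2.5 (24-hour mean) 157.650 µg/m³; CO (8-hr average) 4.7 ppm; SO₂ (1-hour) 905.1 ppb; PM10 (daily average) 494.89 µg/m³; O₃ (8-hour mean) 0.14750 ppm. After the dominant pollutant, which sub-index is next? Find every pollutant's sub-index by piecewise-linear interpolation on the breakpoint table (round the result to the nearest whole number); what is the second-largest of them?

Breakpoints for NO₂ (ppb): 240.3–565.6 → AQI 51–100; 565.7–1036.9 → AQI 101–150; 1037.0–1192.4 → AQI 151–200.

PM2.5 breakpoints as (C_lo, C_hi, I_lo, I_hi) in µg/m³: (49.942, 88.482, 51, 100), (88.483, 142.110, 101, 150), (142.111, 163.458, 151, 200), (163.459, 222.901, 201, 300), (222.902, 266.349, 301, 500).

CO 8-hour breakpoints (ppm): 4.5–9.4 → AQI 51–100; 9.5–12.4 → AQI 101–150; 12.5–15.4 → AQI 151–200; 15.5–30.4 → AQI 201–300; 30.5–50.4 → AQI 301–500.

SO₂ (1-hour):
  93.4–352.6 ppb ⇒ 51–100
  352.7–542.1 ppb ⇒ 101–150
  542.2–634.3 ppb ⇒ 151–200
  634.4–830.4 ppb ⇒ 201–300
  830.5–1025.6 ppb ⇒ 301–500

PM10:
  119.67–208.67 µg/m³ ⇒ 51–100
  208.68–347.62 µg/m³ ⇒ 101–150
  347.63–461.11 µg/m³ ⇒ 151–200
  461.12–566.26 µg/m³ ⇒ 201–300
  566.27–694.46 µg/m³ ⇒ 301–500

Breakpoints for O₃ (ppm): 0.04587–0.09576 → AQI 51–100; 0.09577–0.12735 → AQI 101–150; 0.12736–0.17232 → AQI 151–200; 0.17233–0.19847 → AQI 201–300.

NO₂: 1039.1 lies in 1037.0–1192.4, so I_lo=151, I_hi=200, C_lo=1037.0, C_hi=1192.4.
(200−151)/(1192.4−1037.0) × (1039.1−1037.0) + 151 = 49/155.4 × 2.1 + 151 ≈ 151.66 → 152.
PM2.5: row 142.111–163.458 (AQI 151–200). (200−151)·(157.650−142.111)/(163.458−142.111) + 151 = 49·15.539/21.347 + 151 ≈ 186.67 → 187.
CO: row 4.5–9.4 (AQI 51–100). (100−51)·(4.7−4.5)/(9.4−4.5) + 51 = 49·0.2/4.9 + 51 ≈ 53.00 → 53.
SO₂: 905.1 ∈ [830.5, 1025.6] ↔ index [301, 500].
301 + (905.1−830.5)·(500−301)/(1025.6−830.5) = 301 + 74.6·199/195.1 ≈ 377.09, so AQI = 377.
PM10: 494.89 lies in 461.12–566.26, so I_lo=201, I_hi=300, C_lo=461.12, C_hi=566.26.
(300−201)/(566.26−461.12) × (494.89−461.12) + 201 = 99/105.14 × 33.77 + 201 ≈ 232.80 → 233.
O₃: row 0.12736–0.17232 (AQI 151–200). (200−151)·(0.14750−0.12736)/(0.17232−0.12736) + 151 = 49·0.02014/0.04496 + 151 ≈ 172.95 → 173.
Sub-indices: NO₂→152, PM2.5→187, CO→53, SO₂→377, PM10→233, O₃→173. Ranked high→low: 377, 233, 187, 173, 152, 53. Second-highest sub-index = 233.

233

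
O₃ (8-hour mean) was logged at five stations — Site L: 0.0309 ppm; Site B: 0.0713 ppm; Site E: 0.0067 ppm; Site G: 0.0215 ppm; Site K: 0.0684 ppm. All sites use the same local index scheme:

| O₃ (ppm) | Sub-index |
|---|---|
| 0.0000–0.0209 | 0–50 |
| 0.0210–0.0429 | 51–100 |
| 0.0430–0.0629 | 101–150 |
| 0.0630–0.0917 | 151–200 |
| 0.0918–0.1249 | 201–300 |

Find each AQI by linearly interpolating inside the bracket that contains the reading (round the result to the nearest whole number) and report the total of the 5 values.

466

Site L 0.0309: bracket 0.0210–0.0429 → index 51–100; slope 49/0.0219, offset 0.0099.
AQI = 51 + 49/0.0219·0.0099 ≈ 73.15 ⇒ 73.
Site B 0.0713: bracket 0.0630–0.0917 → index 151–200; slope 49/0.0287, offset 0.0083.
AQI = 151 + 49/0.0287·0.0083 ≈ 165.17 ⇒ 165.
Site E: row 0.0000–0.0209 (AQI 0–50). (50−0)·(0.0067−0.0000)/(0.0209−0.0000) + 0 = 50·0.0067/0.0209 + 0 ≈ 16.03 → 16.
Site G: 0.0215 ∈ [0.0210, 0.0429] ↔ index [51, 100].
51 + (0.0215−0.0210)·(100−51)/(0.0429−0.0210) = 51 + 0.0005·49/0.0219 ≈ 52.12, so AQI = 52.
Site K 0.0684: bracket 0.0630–0.0917 → index 151–200; slope 49/0.0287, offset 0.0054.
AQI = 151 + 49/0.0287·0.0054 ≈ 160.22 ⇒ 160.
AQIs: Site L=73, Site B=165, Site E=16, Site G=52, Site K=160. Sum = 73 + 165 + 16 + 52 + 160 = 466.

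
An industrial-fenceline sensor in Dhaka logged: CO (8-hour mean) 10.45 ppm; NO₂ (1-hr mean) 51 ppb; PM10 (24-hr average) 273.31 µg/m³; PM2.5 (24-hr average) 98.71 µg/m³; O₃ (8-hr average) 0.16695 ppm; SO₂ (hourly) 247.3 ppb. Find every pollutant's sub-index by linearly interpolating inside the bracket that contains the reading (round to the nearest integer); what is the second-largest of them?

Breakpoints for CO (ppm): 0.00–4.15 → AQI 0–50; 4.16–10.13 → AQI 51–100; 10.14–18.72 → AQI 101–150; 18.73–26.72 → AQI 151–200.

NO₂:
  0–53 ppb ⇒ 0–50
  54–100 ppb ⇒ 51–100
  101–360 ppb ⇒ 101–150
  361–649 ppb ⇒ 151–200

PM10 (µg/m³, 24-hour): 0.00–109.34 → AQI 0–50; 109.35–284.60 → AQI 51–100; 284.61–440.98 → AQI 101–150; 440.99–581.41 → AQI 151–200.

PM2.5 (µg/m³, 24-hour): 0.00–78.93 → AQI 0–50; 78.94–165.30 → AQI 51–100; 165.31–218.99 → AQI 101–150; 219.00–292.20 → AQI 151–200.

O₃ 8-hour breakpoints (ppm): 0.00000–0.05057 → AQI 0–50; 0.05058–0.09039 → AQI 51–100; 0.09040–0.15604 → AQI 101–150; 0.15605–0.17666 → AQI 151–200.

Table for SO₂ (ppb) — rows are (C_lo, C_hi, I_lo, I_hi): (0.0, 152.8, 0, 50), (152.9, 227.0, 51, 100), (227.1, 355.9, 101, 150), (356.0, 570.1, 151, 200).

CO: 10.45 lies in 10.14–18.72, so I_lo=101, I_hi=150, C_lo=10.14, C_hi=18.72.
(150−101)/(18.72−10.14) × (10.45−10.14) + 101 = 49/8.58 × 0.31 + 101 ≈ 102.77 → 103.
NO₂: 51 ∈ [0, 53] ↔ index [0, 50].
0 + (51−0)·(50−0)/(53−0) = 0 + 51·50/53 ≈ 48.11, so AQI = 48.
PM10: row 109.35–284.60 (AQI 51–100). (100−51)·(273.31−109.35)/(284.60−109.35) + 51 = 49·163.96/175.25 + 51 ≈ 96.84 → 97.
PM2.5: row 78.94–165.30 (AQI 51–100). (100−51)·(98.71−78.94)/(165.30−78.94) + 51 = 49·19.77/86.36 + 51 ≈ 62.22 → 62.
O₃: 0.16695 ∈ [0.15605, 0.17666] ↔ index [151, 200].
151 + (0.16695−0.15605)·(200−151)/(0.17666−0.15605) = 151 + 0.01090·49/0.02061 ≈ 176.91, so AQI = 177.
SO₂ 247.3: bracket 227.1–355.9 → index 101–150; slope 49/128.8, offset 20.2.
AQI = 101 + 49/128.8·20.2 ≈ 108.68 ⇒ 109.
Sub-indices: CO→103, NO₂→48, PM10→97, PM2.5→62, O₃→177, SO₂→109. Ranked high→low: 177, 109, 103, 97, 62, 48. Second-highest sub-index = 109.

109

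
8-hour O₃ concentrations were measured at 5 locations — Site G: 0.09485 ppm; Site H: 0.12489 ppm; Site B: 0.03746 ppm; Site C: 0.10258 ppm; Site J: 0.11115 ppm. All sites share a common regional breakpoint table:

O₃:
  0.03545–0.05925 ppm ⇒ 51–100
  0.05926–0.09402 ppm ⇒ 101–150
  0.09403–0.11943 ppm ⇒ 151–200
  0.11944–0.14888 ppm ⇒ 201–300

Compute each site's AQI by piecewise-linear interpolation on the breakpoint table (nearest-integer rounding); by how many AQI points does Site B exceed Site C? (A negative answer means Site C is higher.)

Site G: 0.09485 ∈ [0.09403, 0.11943] ↔ index [151, 200].
151 + (0.09485−0.09403)·(200−151)/(0.11943−0.09403) = 151 + 0.00082·49/0.02540 ≈ 152.58, so AQI = 153.
Site H: 0.12489 ∈ [0.11944, 0.14888] ↔ index [201, 300].
201 + (0.12489−0.11944)·(300−201)/(0.14888−0.11944) = 201 + 0.00545·99/0.02944 ≈ 219.33, so AQI = 219.
Site B: 0.03746 lies in 0.03545–0.05925, so I_lo=51, I_hi=100, C_lo=0.03545, C_hi=0.05925.
(100−51)/(0.05925−0.03545) × (0.03746−0.03545) + 51 = 49/0.02380 × 0.00201 + 51 ≈ 55.14 → 55.
Site C: 0.10258 ∈ [0.09403, 0.11943] ↔ index [151, 200].
151 + (0.10258−0.09403)·(200−151)/(0.11943−0.09403) = 151 + 0.00855·49/0.02540 ≈ 167.49, so AQI = 167.
Site J: 0.11115 lies in 0.09403–0.11943, so I_lo=151, I_hi=200, C_lo=0.09403, C_hi=0.11943.
(200−151)/(0.11943−0.09403) × (0.11115−0.09403) + 151 = 49/0.02540 × 0.01712 + 151 ≈ 184.03 → 184.
AQIs: Site G=153, Site H=219, Site B=55, Site C=167, Site J=184. Site B (55) − Site C (167) = -112.

-112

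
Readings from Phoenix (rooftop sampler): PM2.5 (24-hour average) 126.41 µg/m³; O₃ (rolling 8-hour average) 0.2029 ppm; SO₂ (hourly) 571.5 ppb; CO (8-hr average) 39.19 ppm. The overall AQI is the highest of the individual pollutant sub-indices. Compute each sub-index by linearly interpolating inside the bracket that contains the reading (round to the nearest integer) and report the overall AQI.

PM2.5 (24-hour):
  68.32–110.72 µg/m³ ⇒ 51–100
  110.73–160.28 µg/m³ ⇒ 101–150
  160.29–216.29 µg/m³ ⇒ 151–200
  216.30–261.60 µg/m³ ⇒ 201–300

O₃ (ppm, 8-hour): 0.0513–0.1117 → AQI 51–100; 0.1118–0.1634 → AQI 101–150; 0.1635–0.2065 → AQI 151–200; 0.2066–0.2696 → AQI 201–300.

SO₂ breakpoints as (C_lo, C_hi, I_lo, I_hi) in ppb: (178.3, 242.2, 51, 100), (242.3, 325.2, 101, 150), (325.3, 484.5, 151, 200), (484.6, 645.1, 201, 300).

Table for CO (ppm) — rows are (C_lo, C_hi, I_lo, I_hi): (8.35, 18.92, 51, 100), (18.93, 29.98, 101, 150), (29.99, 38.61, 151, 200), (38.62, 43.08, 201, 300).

255

PM2.5: 126.41 lies in 110.73–160.28, so I_lo=101, I_hi=150, C_lo=110.73, C_hi=160.28.
(150−101)/(160.28−110.73) × (126.41−110.73) + 101 = 49/49.55 × 15.68 + 101 ≈ 116.51 → 117.
O₃: 0.2029 ∈ [0.1635, 0.2065] ↔ index [151, 200].
151 + (0.2029−0.1635)·(200−151)/(0.2065−0.1635) = 151 + 0.0394·49/0.0430 ≈ 195.90, so AQI = 196.
SO₂: 571.5 lies in 484.6–645.1, so I_lo=201, I_hi=300, C_lo=484.6, C_hi=645.1.
(300−201)/(645.1−484.6) × (571.5−484.6) + 201 = 99/160.5 × 86.9 + 201 ≈ 254.60 → 255.
CO: 39.19 ∈ [38.62, 43.08] ↔ index [201, 300].
201 + (39.19−38.62)·(300−201)/(43.08−38.62) = 201 + 0.57·99/4.46 ≈ 213.65, so AQI = 214.
Sub-indices: PM2.5→117, O₃→196, SO₂→255, CO→214. Overall AQI = max = 255; dominant pollutant is SO₂.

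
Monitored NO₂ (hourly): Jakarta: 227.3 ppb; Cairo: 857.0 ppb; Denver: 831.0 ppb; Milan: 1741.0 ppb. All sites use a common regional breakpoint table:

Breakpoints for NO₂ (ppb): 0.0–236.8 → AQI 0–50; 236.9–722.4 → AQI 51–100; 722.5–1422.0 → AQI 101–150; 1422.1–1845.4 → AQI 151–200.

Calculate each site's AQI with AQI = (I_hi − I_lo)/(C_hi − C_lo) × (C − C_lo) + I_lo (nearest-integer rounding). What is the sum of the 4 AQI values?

455

Jakarta 227.3: bracket 0.0–236.8 → index 0–50; slope 50/236.8, offset 227.3.
AQI = 0 + 50/236.8·227.3 ≈ 47.99 ⇒ 48.
Cairo: 857.0 lies in 722.5–1422.0, so I_lo=101, I_hi=150, C_lo=722.5, C_hi=1422.0.
(150−101)/(1422.0−722.5) × (857.0−722.5) + 101 = 49/699.5 × 134.5 + 101 ≈ 110.42 → 110.
Denver: row 722.5–1422.0 (AQI 101–150). (150−101)·(831.0−722.5)/(1422.0−722.5) + 101 = 49·108.5/699.5 + 101 ≈ 108.60 → 109.
Milan: row 1422.1–1845.4 (AQI 151–200). (200−151)·(1741.0−1422.1)/(1845.4−1422.1) + 151 = 49·318.9/423.3 + 151 ≈ 187.91 → 188.
AQIs: Jakarta=48, Cairo=110, Denver=109, Milan=188. Sum = 48 + 110 + 109 + 188 = 455.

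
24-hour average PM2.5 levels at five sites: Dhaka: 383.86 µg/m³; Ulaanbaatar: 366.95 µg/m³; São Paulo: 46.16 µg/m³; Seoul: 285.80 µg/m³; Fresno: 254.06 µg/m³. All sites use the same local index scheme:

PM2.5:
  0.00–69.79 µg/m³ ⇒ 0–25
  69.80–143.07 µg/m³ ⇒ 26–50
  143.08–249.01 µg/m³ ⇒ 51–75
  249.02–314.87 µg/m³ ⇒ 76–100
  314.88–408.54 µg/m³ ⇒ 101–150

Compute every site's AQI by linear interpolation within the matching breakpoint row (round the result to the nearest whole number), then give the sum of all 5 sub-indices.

Dhaka: row 314.88–408.54 (AQI 101–150). (150−101)·(383.86−314.88)/(408.54−314.88) + 101 = 49·68.98/93.66 + 101 ≈ 137.09 → 137.
Ulaanbaatar 366.95: bracket 314.88–408.54 → index 101–150; slope 49/93.66, offset 52.07.
AQI = 101 + 49/93.66·52.07 ≈ 128.24 ⇒ 128.
São Paulo 46.16: bracket 0.00–69.79 → index 0–25; slope 25/69.79, offset 46.16.
AQI = 0 + 25/69.79·46.16 ≈ 16.54 ⇒ 17.
Seoul 285.80: bracket 249.02–314.87 → index 76–100; slope 24/65.85, offset 36.78.
AQI = 76 + 24/65.85·36.78 ≈ 89.41 ⇒ 89.
Fresno: 254.06 lies in 249.02–314.87, so I_lo=76, I_hi=100, C_lo=249.02, C_hi=314.87.
(100−76)/(314.87−249.02) × (254.06−249.02) + 76 = 24/65.85 × 5.04 + 76 ≈ 77.84 → 78.
AQIs: Dhaka=137, Ulaanbaatar=128, São Paulo=17, Seoul=89, Fresno=78. Sum = 137 + 128 + 17 + 89 + 78 = 449.

449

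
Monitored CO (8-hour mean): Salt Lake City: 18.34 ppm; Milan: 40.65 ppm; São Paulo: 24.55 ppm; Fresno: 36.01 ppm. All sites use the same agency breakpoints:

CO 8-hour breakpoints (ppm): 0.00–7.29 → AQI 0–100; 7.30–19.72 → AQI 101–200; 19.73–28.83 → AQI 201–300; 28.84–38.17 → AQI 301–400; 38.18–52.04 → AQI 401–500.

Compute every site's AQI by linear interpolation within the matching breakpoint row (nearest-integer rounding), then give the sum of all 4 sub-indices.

1238

Salt Lake City: 18.34 lies in 7.30–19.72, so I_lo=101, I_hi=200, C_lo=7.30, C_hi=19.72.
(200−101)/(19.72−7.30) × (18.34−7.30) + 101 = 99/12.42 × 11.04 + 101 ≈ 189.00 → 189.
Milan 40.65: bracket 38.18–52.04 → index 401–500; slope 99/13.86, offset 2.47.
AQI = 401 + 99/13.86·2.47 ≈ 418.64 ⇒ 419.
São Paulo: 24.55 lies in 19.73–28.83, so I_lo=201, I_hi=300, C_lo=19.73, C_hi=28.83.
(300−201)/(28.83−19.73) × (24.55−19.73) + 201 = 99/9.10 × 4.82 + 201 ≈ 253.44 → 253.
Fresno 36.01: bracket 28.84–38.17 → index 301–400; slope 99/9.33, offset 7.17.
AQI = 301 + 99/9.33·7.17 ≈ 377.08 ⇒ 377.
AQIs: Salt Lake City=189, Milan=419, São Paulo=253, Fresno=377. Sum = 189 + 419 + 253 + 377 = 1238.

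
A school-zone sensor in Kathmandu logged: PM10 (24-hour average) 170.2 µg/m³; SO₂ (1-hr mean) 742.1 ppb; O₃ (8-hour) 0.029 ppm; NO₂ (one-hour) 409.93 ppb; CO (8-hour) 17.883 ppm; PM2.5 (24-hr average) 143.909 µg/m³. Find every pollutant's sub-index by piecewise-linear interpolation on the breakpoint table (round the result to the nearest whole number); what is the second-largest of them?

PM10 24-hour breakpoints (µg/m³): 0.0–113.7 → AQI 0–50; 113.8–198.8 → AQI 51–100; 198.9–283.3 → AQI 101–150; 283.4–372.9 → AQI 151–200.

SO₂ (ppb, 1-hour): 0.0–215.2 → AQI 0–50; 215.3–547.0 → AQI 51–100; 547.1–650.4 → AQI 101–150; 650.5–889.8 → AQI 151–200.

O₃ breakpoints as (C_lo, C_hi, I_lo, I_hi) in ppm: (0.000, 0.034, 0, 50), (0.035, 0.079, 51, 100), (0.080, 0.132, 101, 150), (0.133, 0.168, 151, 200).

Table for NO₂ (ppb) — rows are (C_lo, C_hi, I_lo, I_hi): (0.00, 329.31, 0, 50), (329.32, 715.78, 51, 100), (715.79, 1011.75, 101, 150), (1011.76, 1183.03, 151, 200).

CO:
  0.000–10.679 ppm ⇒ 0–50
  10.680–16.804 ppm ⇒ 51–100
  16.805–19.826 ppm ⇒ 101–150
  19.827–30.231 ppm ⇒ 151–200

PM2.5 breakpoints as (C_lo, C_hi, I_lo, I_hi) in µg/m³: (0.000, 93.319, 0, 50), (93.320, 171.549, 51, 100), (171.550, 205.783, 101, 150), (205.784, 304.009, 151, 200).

118

PM10: 170.2 ∈ [113.8, 198.8] ↔ index [51, 100].
51 + (170.2−113.8)·(100−51)/(198.8−113.8) = 51 + 56.4·49/85.0 ≈ 83.51, so AQI = 84.
SO₂ 742.1: bracket 650.5–889.8 → index 151–200; slope 49/239.3, offset 91.6.
AQI = 151 + 49/239.3·91.6 ≈ 169.76 ⇒ 170.
O₃: 0.029 ∈ [0.000, 0.034] ↔ index [0, 50].
0 + (0.029−0.000)·(50−0)/(0.034−0.000) = 0 + 0.029·50/0.034 ≈ 42.65, so AQI = 43.
NO₂ 409.93: bracket 329.32–715.78 → index 51–100; slope 49/386.46, offset 80.61.
AQI = 51 + 49/386.46·80.61 ≈ 61.22 ⇒ 61.
CO: 17.883 lies in 16.805–19.826, so I_lo=101, I_hi=150, C_lo=16.805, C_hi=19.826.
(150−101)/(19.826−16.805) × (17.883−16.805) + 101 = 49/3.021 × 1.078 + 101 ≈ 118.48 → 118.
PM2.5: 143.909 ∈ [93.320, 171.549] ↔ index [51, 100].
51 + (143.909−93.320)·(100−51)/(171.549−93.320) = 51 + 50.589·49/78.229 ≈ 82.69, so AQI = 83.
Sub-indices: PM10→84, SO₂→170, O₃→43, NO₂→61, CO→118, PM2.5→83. Ranked high→low: 170, 118, 84, 83, 61, 43. Second-highest sub-index = 118.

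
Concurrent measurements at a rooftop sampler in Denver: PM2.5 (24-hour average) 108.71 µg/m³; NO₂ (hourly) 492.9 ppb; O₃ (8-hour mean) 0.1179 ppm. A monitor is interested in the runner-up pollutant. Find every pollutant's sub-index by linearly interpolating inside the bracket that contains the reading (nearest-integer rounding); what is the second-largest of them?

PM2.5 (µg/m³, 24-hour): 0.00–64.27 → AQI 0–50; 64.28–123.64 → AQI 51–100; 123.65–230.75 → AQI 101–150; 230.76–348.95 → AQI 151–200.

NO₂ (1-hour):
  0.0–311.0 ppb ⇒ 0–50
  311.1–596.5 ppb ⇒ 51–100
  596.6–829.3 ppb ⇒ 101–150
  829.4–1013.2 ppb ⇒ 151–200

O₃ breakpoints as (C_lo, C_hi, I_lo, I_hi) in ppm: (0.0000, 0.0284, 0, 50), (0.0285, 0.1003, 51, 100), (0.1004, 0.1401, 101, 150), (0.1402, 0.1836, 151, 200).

PM2.5 108.71: bracket 64.28–123.64 → index 51–100; slope 49/59.36, offset 44.43.
AQI = 51 + 49/59.36·44.43 ≈ 87.68 ⇒ 88.
NO₂: 492.9 ∈ [311.1, 596.5] ↔ index [51, 100].
51 + (492.9−311.1)·(100−51)/(596.5−311.1) = 51 + 181.8·49/285.4 ≈ 82.21, so AQI = 82.
O₃: row 0.1004–0.1401 (AQI 101–150). (150−101)·(0.1179−0.1004)/(0.1401−0.1004) + 101 = 49·0.0175/0.0397 + 101 ≈ 122.60 → 123.
Sub-indices: PM2.5→88, NO₂→82, O₃→123. Ranked high→low: 123, 88, 82. Second-highest sub-index = 88.

88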